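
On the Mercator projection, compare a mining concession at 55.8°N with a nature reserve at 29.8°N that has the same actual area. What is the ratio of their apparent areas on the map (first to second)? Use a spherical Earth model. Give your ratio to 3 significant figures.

On Mercator, area is exaggerated by sec²φ = 1/cos²φ.
At 55.8°: sec²(55.8°) = 1/0.5621² = 3.165.
At 29.8°: sec²(29.8°) = 1/0.8678² = 1.328.
Ratio = 3.165/1.328 = cos²(29.8°)/cos²(55.8°) ≈ 2.38.

2.38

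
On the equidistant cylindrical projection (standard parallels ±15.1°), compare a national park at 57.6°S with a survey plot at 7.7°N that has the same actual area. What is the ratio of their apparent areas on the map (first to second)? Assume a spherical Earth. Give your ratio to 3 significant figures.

With standard parallel φ₀ = 15.1°, the equirectangular projection gives x = Rλ cos φ₀, y = Rφ, so h = 1 and k = cos 15.1° / cos φ.
Areal scale at 57.6°: h·k = 1.000 × 1.802 = 1.802.
Areal scale at 7.7°: h·k = 1.000 × 0.9743 = 0.9743.
Ratio = 1.802/0.9743 ≈ 1.85.

1.85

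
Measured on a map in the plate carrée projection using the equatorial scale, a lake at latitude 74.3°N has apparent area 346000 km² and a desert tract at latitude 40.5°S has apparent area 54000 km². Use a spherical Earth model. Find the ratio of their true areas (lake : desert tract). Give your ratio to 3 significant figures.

2.28

On the plate carrée, areal scale = h·k = 1 × sec φ, so true area = apparent × cos φ.
True area of lake: 346000 × cos(74.3°) = 346000 × 0.2706 = 93630 km².
True area of desert tract: 54000 × cos(40.5°) = 54000 × 0.7604 = 41060 km².
Ratio = 93630 / 41060 ≈ 2.28.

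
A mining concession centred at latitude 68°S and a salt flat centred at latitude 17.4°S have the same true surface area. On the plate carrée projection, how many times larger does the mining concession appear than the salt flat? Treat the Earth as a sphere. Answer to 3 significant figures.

In the plate carrée (x = Rλ, y = Rφ), meridians are true-scale (h = 1) and parallels are stretched by k = sec φ.
Areal scale at 68°: h·k = 1.000 × 2.669 = 2.669.
Areal scale at 17.4°: h·k = 1.000 × 1.048 = 1.048.
Ratio = 2.669/1.048 ≈ 2.55.

2.55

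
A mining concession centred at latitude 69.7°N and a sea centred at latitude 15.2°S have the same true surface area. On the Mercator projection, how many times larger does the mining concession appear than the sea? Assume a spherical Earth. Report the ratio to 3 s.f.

7.74

On Mercator, area is exaggerated by sec²φ = 1/cos²φ.
At 69.7°: sec²(69.7°) = 1/0.3469² = 8.308.
At 15.2°: sec²(15.2°) = 1/0.9650² = 1.074.
Ratio = 8.308/1.074 = cos²(15.2°)/cos²(69.7°) ≈ 7.74.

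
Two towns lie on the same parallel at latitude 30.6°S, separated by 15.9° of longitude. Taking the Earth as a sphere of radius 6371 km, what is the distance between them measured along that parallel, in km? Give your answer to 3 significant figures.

1520 km

Arc length along a parallel = R cos φ · Δλ (with Δλ in radians).
= 6371 × cos 30.6° × (15.9° × π/180) = 6371 × 0.8607 × 0.2775 ≈ 1520 km.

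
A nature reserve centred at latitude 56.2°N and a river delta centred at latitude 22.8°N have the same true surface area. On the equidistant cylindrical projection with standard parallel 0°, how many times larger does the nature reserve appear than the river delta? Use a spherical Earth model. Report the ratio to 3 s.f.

In the plate carrée (x = Rλ, y = Rφ), meridians are true-scale (h = 1) and parallels are stretched by k = sec φ.
Areal scale at 56.2°: h·k = 1.000 × 1.798 = 1.798.
Areal scale at 22.8°: h·k = 1.000 × 1.085 = 1.085.
Ratio = 1.798/1.085 ≈ 1.66.

1.66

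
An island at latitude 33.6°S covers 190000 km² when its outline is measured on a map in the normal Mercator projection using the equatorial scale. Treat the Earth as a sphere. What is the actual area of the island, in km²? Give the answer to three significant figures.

132000 km²

The Mercator projection is conformal; its linear scale factor is the same in every direction and equals sec φ = 1/cos φ.
Areal scale = k² = sec²φ = 1/cos²(33.6°) = 1/0.8329² = 1.441.
True area = apparent / (areal scale) = 190000 / 1.441 ≈ 132000 km².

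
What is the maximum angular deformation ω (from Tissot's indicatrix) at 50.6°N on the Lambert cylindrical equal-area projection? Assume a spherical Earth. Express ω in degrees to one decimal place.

The Lambert cylindrical equal-area projection is the cylindrical equal-area projection with its standard parallel at the equator (φ₀ = 0). Cylindrical equal-area (φ₀ = 0°): h = cos φ / cos 0° along meridians, k = cos 0° / cos φ along parallels; h·k = 1.
At 50.6°: h = 0.6347, k = 1.575; principal scales a = 1.575, b = 0.6347.
sin(ω/2) = (a − b)/(a + b) = 0.9407/2.210 = 0.4256, so ω = 2 arcsin(0.4256) ≈ 50.4°.

50.4°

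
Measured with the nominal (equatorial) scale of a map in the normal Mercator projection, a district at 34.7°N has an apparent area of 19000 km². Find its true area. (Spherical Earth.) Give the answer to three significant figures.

12800 km²

Mercator is conformal, so the point scale is isotropic: h = k = sec φ = 1/cos φ.
Areal scale = k² = sec²φ = 1/cos²(34.7°) = 1/0.8221² = 1.479.
True area = apparent / (areal scale) = 19000 / 1.479 ≈ 12800 km².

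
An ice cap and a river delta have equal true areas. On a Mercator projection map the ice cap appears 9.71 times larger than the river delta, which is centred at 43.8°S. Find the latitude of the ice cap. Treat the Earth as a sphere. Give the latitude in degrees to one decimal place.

76.6°

On Mercator, (apparent₁)/(apparent₂) = sec²φ₁ / sec²φ₂ when true areas are equal.
cos²φ₂ / cos²φ₁ = 9.71  ⇒  cos φ₁ = cos 43.8° / √9.71 = 0.7218/3.116 = 0.2316.
φ₁ = arccos(0.2316) ≈ 76.6°.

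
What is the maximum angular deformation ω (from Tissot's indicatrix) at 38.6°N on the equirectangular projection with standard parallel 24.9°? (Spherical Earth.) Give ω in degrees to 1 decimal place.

With standard parallel φ₀ = 24.9°, the equirectangular projection gives x = Rλ cos φ₀, y = Rφ, so h = 1 and k = cos 24.9° / cos φ.
At 38.6°: h = 1.000, k = 1.161; principal scales a = 1.161, b = 1.000.
sin(ω/2) = (a − b)/(a + b) = 0.1606/2.161 = 0.07434, so ω = 2 arcsin(0.07434) ≈ 8.5°.

8.5°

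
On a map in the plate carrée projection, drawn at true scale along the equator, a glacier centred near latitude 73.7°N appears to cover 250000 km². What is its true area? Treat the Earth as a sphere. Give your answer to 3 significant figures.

Plate carrée maps x = Rλ, y = Rφ. The meridian scale is h = 1 and the parallel scale is k = 1/cos φ = sec φ.
Areal scale = h·k = 1 × sec φ; at 73.7°, h = 1.000, k = 3.563, so h·k = 3.563.
True area = apparent / (areal scale) = 250000 / 3.563 ≈ 70200 km².

70200 km²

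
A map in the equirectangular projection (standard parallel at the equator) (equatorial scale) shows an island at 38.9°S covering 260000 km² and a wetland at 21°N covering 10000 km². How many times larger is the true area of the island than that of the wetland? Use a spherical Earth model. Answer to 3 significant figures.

On the plate carrée, areal scale = h·k = 1 × sec φ, so true area = apparent × cos φ.
True area of island: 260000 × cos(38.9°) = 260000 × 0.7782 = 202300 km².
True area of wetland: 10000 × cos(21°) = 10000 × 0.9336 = 9336 km².
Ratio = 202300 / 9336 ≈ 21.7.

21.7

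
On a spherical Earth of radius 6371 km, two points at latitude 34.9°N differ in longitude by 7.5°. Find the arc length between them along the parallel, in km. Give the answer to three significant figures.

Arc length along a parallel = R cos φ · Δλ (with Δλ in radians).
= 6371 × cos 34.9° × (7.5° × π/180) = 6371 × 0.8202 × 0.1309 ≈ 684 km.

684 km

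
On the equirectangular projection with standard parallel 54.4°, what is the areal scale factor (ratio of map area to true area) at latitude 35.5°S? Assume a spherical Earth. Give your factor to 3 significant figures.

0.715

With standard parallel φ₀ = 54.4°, the equirectangular projection gives x = Rλ cos φ₀, y = Rφ, so h = 1 and k = cos 54.4° / cos φ.
Areal scale = h·k = 1 × cos φ₀ / cos φ; at 35.5°, h = 1.000, k = 0.7150, so h·k = 0.7150.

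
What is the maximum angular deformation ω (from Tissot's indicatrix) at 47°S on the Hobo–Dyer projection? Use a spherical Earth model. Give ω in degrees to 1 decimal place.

Hobo–Dyer is a cylindrical equal-area projection with standard parallels at ±37.5°. For cylindrical equal-area with standard parallel φ₀, h = cos φ / cos φ₀ and k = cos φ₀ / cos φ, so h·k = 1.
At 47°: h = 0.8596, k = 1.163; principal scales a = 1.163, b = 0.8596.
sin(ω/2) = (a − b)/(a + b) = 0.3036/2.023 = 0.1501, so ω = 2 arcsin(0.1501) ≈ 17.3°.

17.3°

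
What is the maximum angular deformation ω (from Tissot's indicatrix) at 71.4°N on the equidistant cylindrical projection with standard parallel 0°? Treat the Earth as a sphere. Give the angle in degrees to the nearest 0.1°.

62.2°

For the equirectangular projection with φ₀ = 0 (plate carrée), h = 1 along meridians and k = sec φ along parallels.
At 71.4°: h = 1.000, k = 3.135; principal scales a = 3.135, b = 1.000.
sin(ω/2) = (a − b)/(a + b) = 2.135/4.135 = 0.5163, so ω = 2 arcsin(0.5163) ≈ 62.2°.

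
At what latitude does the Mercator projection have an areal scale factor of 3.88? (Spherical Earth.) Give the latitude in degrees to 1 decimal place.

59.5°

Mercator areal scale is sec²φ.
sec²φ = 3.88  ⇒  cos²φ = 0.2577  ⇒  cos φ = 0.5077.
φ = arccos(0.5077) ≈ 59.5°.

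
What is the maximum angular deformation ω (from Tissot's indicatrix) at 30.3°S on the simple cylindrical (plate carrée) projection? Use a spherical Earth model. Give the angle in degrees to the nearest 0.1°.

Plate carrée maps x = Rλ, y = Rφ. The meridian scale is h = 1 and the parallel scale is k = 1/cos φ = sec φ.
At 30.3°: h = 1.000, k = 1.158; principal scales a = 1.158, b = 1.000.
sin(ω/2) = (a − b)/(a + b) = 0.1582/2.158 = 0.07331, so ω = 2 arcsin(0.07331) ≈ 8.4°.

8.4°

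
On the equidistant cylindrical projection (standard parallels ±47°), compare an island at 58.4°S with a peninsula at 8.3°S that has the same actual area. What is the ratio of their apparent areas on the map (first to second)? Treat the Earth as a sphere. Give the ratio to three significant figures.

1.89

With standard parallel φ₀ = 47°, the equirectangular projection gives x = Rλ cos φ₀, y = Rφ, so h = 1 and k = cos 47° / cos φ.
Areal scale at 58.4°: h·k = 1.000 × 1.302 = 1.302.
Areal scale at 8.3°: h·k = 1.000 × 0.6892 = 0.6892.
Ratio = 1.302/0.6892 ≈ 1.89.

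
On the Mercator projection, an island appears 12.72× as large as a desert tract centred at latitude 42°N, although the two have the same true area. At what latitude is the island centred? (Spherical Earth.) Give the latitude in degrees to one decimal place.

78.0°

On Mercator, (apparent₁)/(apparent₂) = sec²φ₁ / sec²φ₂ when true areas are equal.
cos²φ₂ / cos²φ₁ = 12.72  ⇒  cos φ₁ = cos 42° / √12.72 = 0.7431/3.567 = 0.2084.
φ₁ = arccos(0.2084) ≈ 78.0°.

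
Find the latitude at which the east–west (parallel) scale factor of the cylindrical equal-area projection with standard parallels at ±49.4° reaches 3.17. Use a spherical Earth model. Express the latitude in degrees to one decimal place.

78.2°

A cylindrical equal-area projection with standard parallel φ₀ has meridian scale h = cos φ / cos φ₀ and parallel scale k = cos φ₀ / cos φ (so areas are preserved, h·k = 1).
k = cos φ₀ / cos φ = 3.17  ⇒  cos φ = cos 49.4° / 3.17 = 0.2053.
φ = arccos(0.2053) ≈ 78.2°.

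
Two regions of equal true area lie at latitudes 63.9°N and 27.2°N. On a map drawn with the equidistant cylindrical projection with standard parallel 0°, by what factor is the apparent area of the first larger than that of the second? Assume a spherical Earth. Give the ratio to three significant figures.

2.02

For the equirectangular projection with φ₀ = 0 (plate carrée), h = 1 along meridians and k = sec φ along parallels.
Areal scale at 63.9°: h·k = 1.000 × 2.273 = 2.273.
Areal scale at 27.2°: h·k = 1.000 × 1.124 = 1.124.
Ratio = 2.273/1.124 ≈ 2.02.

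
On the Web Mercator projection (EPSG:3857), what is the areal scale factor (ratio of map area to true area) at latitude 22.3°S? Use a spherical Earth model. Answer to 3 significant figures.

Mercator is conformal, so the point scale is isotropic: h = k = sec φ = 1/cos φ.
Areal scale = k² = sec²φ = 1/cos²(22.3°) = 1/0.9252² = 1.168.

1.17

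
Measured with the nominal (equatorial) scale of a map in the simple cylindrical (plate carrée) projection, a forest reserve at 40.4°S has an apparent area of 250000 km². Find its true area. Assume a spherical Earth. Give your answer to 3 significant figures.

In the plate carrée (x = Rλ, y = Rφ), meridians are true-scale (h = 1) and parallels are stretched by k = sec φ.
Areal scale = h·k = 1 × sec φ; at 40.4°, h = 1.000, k = 1.313, so h·k = 1.313.
True area = apparent / (areal scale) = 250000 / 1.313 ≈ 190000 km².

190000 km²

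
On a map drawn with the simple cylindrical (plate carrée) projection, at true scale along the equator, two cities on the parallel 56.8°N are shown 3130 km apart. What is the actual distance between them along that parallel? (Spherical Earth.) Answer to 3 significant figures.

1710 km

In the plate carrée (x = Rλ, y = Rφ), meridians are true-scale (h = 1) and parallels are stretched by k = sec φ.
Along the parallel at 56.8°, map distances are exaggerated by k = sec 56.8° = 1.826.
True distance = 3130 / 1.826 = 3130 × cos 56.8° ≈ 1710 km.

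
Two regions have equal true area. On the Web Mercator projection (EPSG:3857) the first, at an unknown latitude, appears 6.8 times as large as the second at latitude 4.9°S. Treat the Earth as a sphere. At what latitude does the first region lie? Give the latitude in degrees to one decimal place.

67.5°

For equal true areas on Mercator, apparent areas scale as sec²φ, so the ratio is cos²φ₂ / cos²φ₁.
cos²φ₂ / cos²φ₁ = 6.8  ⇒  cos φ₁ = cos 4.9° / √6.8 = 0.9963/2.608 = 0.3821.
φ₁ = arccos(0.3821) ≈ 67.5°.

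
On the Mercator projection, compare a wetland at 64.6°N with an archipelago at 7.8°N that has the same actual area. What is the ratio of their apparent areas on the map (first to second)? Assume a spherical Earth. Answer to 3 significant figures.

Mercator areal scale is sec²φ.
At 64.6°: sec²(64.6°) = 1/0.4289² = 5.435.
At 7.8°: sec²(7.8°) = 1/0.9907² = 1.019.
Ratio = 5.435/1.019 = cos²(7.8°)/cos²(64.6°) ≈ 5.34.

5.34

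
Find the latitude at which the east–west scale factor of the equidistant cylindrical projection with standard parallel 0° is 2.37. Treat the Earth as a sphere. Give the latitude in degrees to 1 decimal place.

Plate carrée: h = 1, k = sec φ along parallels.
sec φ = 2.37  ⇒  cos φ = 0.4219  ⇒  φ ≈ 65.0°.

65.0°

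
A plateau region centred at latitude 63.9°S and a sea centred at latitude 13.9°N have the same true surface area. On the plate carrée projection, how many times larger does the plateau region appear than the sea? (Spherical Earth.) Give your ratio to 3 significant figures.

2.21

Plate carrée maps x = Rλ, y = Rφ. The meridian scale is h = 1 and the parallel scale is k = 1/cos φ = sec φ.
Areal scale at 63.9°: h·k = 1.000 × 2.273 = 2.273.
Areal scale at 13.9°: h·k = 1.000 × 1.030 = 1.030.
Ratio = 2.273/1.030 ≈ 2.21.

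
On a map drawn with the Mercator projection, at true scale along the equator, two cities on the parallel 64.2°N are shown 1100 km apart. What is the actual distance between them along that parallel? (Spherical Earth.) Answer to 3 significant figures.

479 km

Mercator is conformal, so the point scale is isotropic: h = k = sec φ = 1/cos φ.
Along the parallel at 64.2°, map distances are exaggerated by k = sec 64.2° = 2.298.
True distance = 1100 / 2.298 = 1100 × cos 64.2° ≈ 479 km.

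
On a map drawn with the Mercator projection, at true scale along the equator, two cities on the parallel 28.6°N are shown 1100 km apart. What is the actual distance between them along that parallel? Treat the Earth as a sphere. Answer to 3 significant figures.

966 km

The Mercator projection is conformal; its linear scale factor is the same in every direction and equals sec φ = 1/cos φ.
Along the parallel at 28.6°, map distances are exaggerated by k = sec 28.6° = 1.139.
True distance = 1100 / 1.139 = 1100 × cos 28.6° ≈ 966 km.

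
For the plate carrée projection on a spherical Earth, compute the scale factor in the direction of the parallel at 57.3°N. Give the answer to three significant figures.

In the plate carrée (x = Rλ, y = Rφ), meridians are true-scale (h = 1) and parallels are stretched by k = sec φ.
k = 1/cos 57.3° = 1/0.5402 = 1.851.

1.85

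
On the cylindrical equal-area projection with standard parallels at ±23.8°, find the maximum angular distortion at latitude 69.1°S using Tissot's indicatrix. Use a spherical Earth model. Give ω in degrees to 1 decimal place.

Cylindrical equal-area (φ₀ = 23.8°): h = cos φ / cos 23.8° along meridians, k = cos 23.8° / cos φ along parallels; h·k = 1.
At 69.1°: h = 0.3899, k = 2.565; principal scales a = 2.565, b = 0.3899.
sin(ω/2) = (a − b)/(a + b) = 2.175/2.955 = 0.7361, so ω = 2 arcsin(0.7361) ≈ 94.8°.

94.8°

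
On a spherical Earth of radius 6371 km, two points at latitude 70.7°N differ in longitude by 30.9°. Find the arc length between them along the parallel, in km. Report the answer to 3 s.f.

Arc length along a parallel = R cos φ · Δλ (with Δλ in radians).
= 6371 × cos 70.7° × (30.9° × π/180) = 6371 × 0.3305 × 0.5393 ≈ 1140 km.

1140 km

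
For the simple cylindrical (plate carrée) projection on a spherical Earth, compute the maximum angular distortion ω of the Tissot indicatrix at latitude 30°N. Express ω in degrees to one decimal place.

In the plate carrée (x = Rλ, y = Rφ), meridians are true-scale (h = 1) and parallels are stretched by k = sec φ.
At 30°: h = 1.000, k = 1.155; principal scales a = 1.155, b = 1.000.
sin(ω/2) = (a − b)/(a + b) = 0.1547/2.155 = 0.07180, so ω = 2 arcsin(0.07180) ≈ 8.2°.

8.2°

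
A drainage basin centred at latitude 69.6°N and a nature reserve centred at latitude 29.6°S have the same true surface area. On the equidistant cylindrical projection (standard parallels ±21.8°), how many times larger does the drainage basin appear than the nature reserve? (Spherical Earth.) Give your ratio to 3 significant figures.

2.49

With standard parallel φ₀ = 21.8°, the equirectangular projection gives x = Rλ cos φ₀, y = Rφ, so h = 1 and k = cos 21.8° / cos φ.
Areal scale at 69.6°: h·k = 1.000 × 2.664 = 2.664.
Areal scale at 29.6°: h·k = 1.000 × 1.068 = 1.068.
Ratio = 2.664/1.068 ≈ 2.49.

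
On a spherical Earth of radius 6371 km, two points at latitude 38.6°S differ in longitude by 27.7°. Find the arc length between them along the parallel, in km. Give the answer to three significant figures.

Arc length along a parallel = R cos φ · Δλ (with Δλ in radians).
= 6371 × cos 38.6° × (27.7° × π/180) = 6371 × 0.7815 × 0.4835 ≈ 2410 km.

2410 km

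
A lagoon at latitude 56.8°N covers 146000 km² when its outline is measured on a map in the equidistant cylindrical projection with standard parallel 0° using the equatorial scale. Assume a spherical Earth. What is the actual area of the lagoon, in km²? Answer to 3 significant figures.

In the plate carrée (x = Rλ, y = Rφ), meridians are true-scale (h = 1) and parallels are stretched by k = sec φ.
Areal scale = h·k = 1 × sec φ; at 56.8°, h = 1.000, k = 1.826, so h·k = 1.826.
True area = apparent / (areal scale) = 146000 / 1.826 ≈ 79900 km².

79900 km²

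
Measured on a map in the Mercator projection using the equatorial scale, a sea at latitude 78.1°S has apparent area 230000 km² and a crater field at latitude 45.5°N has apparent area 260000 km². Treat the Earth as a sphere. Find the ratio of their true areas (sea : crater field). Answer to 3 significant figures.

0.0766

Since Mercator area scale is 1/cos²φ, the true area equals the apparent area multiplied by cos²φ.
True area of sea: 230000 × cos²(78.1°) = 230000 × 0.04252 = 9780 km².
True area of crater field: 260000 × cos²(45.5°) = 260000 × 0.4913 = 127700 km².
Ratio = 9780 / 127700 ≈ 0.0766.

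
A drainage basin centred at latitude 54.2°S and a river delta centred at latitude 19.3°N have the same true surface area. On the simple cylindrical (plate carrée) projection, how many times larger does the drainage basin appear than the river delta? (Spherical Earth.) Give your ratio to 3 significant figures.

1.61

Plate carrée maps x = Rλ, y = Rφ. The meridian scale is h = 1 and the parallel scale is k = 1/cos φ = sec φ.
Areal scale at 54.2°: h·k = 1.000 × 1.710 = 1.710.
Areal scale at 19.3°: h·k = 1.000 × 1.060 = 1.060.
Ratio = 1.710/1.060 ≈ 1.61.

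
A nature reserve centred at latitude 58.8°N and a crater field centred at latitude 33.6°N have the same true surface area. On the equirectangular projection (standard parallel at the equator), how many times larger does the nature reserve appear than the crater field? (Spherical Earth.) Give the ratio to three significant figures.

Plate carrée maps x = Rλ, y = Rφ. The meridian scale is h = 1 and the parallel scale is k = 1/cos φ = sec φ.
Areal scale at 58.8°: h·k = 1.000 × 1.930 = 1.930.
Areal scale at 33.6°: h·k = 1.000 × 1.201 = 1.201.
Ratio = 1.930/1.201 ≈ 1.61.

1.61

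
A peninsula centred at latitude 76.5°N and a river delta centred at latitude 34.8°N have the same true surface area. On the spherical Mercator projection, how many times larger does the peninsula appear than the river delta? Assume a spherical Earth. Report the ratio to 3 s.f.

Mercator areal scale is sec²φ.
At 76.5°: sec²(76.5°) = 1/0.2334² = 18.35.
At 34.8°: sec²(34.8°) = 1/0.8211² = 1.483.
Ratio = 18.35/1.483 = cos²(34.8°)/cos²(76.5°) ≈ 12.4.

12.4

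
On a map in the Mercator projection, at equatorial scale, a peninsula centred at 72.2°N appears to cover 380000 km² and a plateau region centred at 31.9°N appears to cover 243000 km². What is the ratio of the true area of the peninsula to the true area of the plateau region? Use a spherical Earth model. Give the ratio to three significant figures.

0.203

Mercator's areal exaggeration is sec²φ; hence true area = (apparent area) · cos²φ.
True area of peninsula: 380000 × cos²(72.2°) = 380000 × 0.09345 = 35510 km².
True area of plateau region: 243000 × cos²(31.9°) = 243000 × 0.7208 = 175100 km².
Ratio = 35510 / 175100 ≈ 0.203.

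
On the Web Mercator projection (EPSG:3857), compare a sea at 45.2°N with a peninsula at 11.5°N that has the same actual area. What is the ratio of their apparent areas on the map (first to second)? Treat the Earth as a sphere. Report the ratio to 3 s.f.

1.93

On Mercator, area is exaggerated by sec²φ = 1/cos²φ.
At 45.2°: sec²(45.2°) = 1/0.7046² = 2.014.
At 11.5°: sec²(11.5°) = 1/0.9799² = 1.041.
Ratio = 2.014/1.041 = cos²(11.5°)/cos²(45.2°) ≈ 1.93.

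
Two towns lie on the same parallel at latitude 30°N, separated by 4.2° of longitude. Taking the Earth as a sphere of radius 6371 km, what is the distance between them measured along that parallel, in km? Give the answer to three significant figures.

404 km

Arc length along a parallel = R cos φ · Δλ (with Δλ in radians).
= 6371 × cos 30° × (4.2° × π/180) = 6371 × 0.8660 × 0.07330 ≈ 404 km.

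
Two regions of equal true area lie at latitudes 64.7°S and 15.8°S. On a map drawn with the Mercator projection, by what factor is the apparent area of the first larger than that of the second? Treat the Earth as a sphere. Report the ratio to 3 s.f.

5.07

Mercator is conformal with k = sec φ, so areal scale = k² = sec²φ.
At 64.7°: sec²(64.7°) = 1/0.4274² = 5.475.
At 15.8°: sec²(15.8°) = 1/0.9622² = 1.080.
Ratio = 5.475/1.080 = cos²(15.8°)/cos²(64.7°) ≈ 5.07.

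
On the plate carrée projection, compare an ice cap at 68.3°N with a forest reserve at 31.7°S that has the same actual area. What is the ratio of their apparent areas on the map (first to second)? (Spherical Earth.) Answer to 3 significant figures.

2.30

Plate carrée maps x = Rλ, y = Rφ. The meridian scale is h = 1 and the parallel scale is k = 1/cos φ = sec φ.
Areal scale at 68.3°: h·k = 1.000 × 2.705 = 2.705.
Areal scale at 31.7°: h·k = 1.000 × 1.175 = 1.175.
Ratio = 2.705/1.175 ≈ 2.30.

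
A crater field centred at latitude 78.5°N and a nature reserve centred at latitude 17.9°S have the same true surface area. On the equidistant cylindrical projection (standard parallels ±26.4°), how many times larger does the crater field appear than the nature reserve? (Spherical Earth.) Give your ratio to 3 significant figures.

In the equirectangular projection with standard parallel φ₀ = 26.4° (x = Rλ cos φ₀, y = Rφ), meridians are true-scale (h = 1) and the parallel scale is k = cos φ₀ / cos φ.
Areal scale at 78.5°: h·k = 1.000 × 4.493 = 4.493.
Areal scale at 17.9°: h·k = 1.000 × 0.9413 = 0.9413.
Ratio = 4.493/0.9413 ≈ 4.77.

4.77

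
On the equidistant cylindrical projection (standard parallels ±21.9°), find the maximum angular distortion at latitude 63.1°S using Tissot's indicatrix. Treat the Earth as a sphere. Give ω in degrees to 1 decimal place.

40.3°

The equidistant cylindrical projection with φ₀ = 21.9° has h = 1 (meridians true) and k = cos φ₀ / cos φ along parallels.
At 63.1°: h = 1.000, k = 2.051; principal scales a = 2.051, b = 1.000.
sin(ω/2) = (a − b)/(a + b) = 1.051/3.051 = 0.3444, so ω = 2 arcsin(0.3444) ≈ 40.3°.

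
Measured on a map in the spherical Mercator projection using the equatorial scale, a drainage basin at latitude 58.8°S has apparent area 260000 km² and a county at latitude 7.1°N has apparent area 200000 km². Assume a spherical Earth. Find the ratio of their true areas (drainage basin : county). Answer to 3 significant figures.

0.354

Since Mercator area scale is 1/cos²φ, the true area equals the apparent area multiplied by cos²φ.
True area of drainage basin: 260000 × cos²(58.8°) = 260000 × 0.2684 = 69770 km².
True area of county: 200000 × cos²(7.1°) = 200000 × 0.9847 = 196900 km².
Ratio = 69770 / 196900 ≈ 0.354.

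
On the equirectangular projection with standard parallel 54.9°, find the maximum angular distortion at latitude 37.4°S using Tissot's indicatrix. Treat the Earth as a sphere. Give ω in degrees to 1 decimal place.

In the equirectangular projection with standard parallel φ₀ = 54.9° (x = Rλ cos φ₀, y = Rφ), meridians are true-scale (h = 1) and the parallel scale is k = cos φ₀ / cos φ.
At 37.4°: h = 1.000, k = 0.7238; principal scales a = 1.000, b = 0.7238.
sin(ω/2) = (a − b)/(a + b) = 0.2762/1.724 = 0.1602, so ω = 2 arcsin(0.1602) ≈ 18.4°.

18.4°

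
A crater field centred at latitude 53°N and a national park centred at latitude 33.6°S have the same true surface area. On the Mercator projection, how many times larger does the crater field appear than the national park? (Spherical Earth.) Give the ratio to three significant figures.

Mercator is conformal with k = sec φ, so areal scale = k² = sec²φ.
At 53°: sec²(53°) = 1/0.6018² = 2.761.
At 33.6°: sec²(33.6°) = 1/0.8329² = 1.441.
Ratio = 2.761/1.441 = cos²(33.6°)/cos²(53°) ≈ 1.92.

1.92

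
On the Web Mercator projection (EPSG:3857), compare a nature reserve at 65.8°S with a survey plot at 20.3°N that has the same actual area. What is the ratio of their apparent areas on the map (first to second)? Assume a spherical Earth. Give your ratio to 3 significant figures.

5.23

Mercator is conformal with k = sec φ, so areal scale = k² = sec²φ.
At 65.8°: sec²(65.8°) = 1/0.4099² = 5.951.
At 20.3°: sec²(20.3°) = 1/0.9379² = 1.137.
Ratio = 5.951/1.137 = cos²(20.3°)/cos²(65.8°) ≈ 5.23.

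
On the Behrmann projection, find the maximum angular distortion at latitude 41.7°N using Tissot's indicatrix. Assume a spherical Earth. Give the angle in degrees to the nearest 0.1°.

The Behrmann projection is cylindrical equal-area with φ₀ = 30°. A cylindrical equal-area projection with standard parallel φ₀ has meridian scale h = cos φ / cos φ₀ and parallel scale k = cos φ₀ / cos φ (so areas are preserved, h·k = 1).
At 41.7°: h = 0.8621, k = 1.160; principal scales a = 1.160, b = 0.8621.
sin(ω/2) = (a − b)/(a + b) = 0.2978/2.022 = 0.1473, so ω = 2 arcsin(0.1473) ≈ 16.9°.

16.9°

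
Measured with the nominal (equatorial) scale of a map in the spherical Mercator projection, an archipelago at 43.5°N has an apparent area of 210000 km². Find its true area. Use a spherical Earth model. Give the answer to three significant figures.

For Mercator, h = k = sec φ (a conformal cylindrical projection has a single point scale, 1/cos φ).
Areal scale = k² = sec²φ = 1/cos²(43.5°) = 1/0.7254² = 1.901.
True area = apparent / (areal scale) = 210000 / 1.901 ≈ 110000 km².

110000 km²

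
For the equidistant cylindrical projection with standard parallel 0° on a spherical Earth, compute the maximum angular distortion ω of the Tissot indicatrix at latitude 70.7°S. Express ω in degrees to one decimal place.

60.4°

Plate carrée maps x = Rλ, y = Rφ. The meridian scale is h = 1 and the parallel scale is k = 1/cos φ = sec φ.
At 70.7°: h = 1.000, k = 3.026; principal scales a = 3.026, b = 1.000.
sin(ω/2) = (a − b)/(a + b) = 2.026/4.026 = 0.5032, so ω = 2 arcsin(0.5032) ≈ 60.4°.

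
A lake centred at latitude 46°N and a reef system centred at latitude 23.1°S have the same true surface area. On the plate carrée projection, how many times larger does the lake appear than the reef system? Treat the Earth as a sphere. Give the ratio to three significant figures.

For the equirectangular projection with φ₀ = 0 (plate carrée), h = 1 along meridians and k = sec φ along parallels.
Areal scale at 46°: h·k = 1.000 × 1.440 = 1.440.
Areal scale at 23.1°: h·k = 1.000 × 1.087 = 1.087.
Ratio = 1.440/1.087 ≈ 1.32.

1.32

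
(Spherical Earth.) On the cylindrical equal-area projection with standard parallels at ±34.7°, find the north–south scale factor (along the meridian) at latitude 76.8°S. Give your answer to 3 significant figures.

For cylindrical equal-area with standard parallel φ₀, h = cos φ / cos φ₀ and k = cos φ₀ / cos φ, so h·k = 1.
h = cos 76.8° / cos 34.7° = 0.2284/0.8221 = 0.2778.

0.278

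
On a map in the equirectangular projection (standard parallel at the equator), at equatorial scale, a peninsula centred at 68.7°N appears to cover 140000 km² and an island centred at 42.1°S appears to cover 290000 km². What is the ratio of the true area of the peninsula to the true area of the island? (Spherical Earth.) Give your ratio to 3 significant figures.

On the plate carrée, areal scale = h·k = 1 × sec φ, so true area = apparent × cos φ.
True area of peninsula: 140000 × cos(68.7°) = 140000 × 0.3633 = 50860 km².
True area of island: 290000 × cos(42.1°) = 290000 × 0.7420 = 215200 km².
Ratio = 50860 / 215200 ≈ 0.236.

0.236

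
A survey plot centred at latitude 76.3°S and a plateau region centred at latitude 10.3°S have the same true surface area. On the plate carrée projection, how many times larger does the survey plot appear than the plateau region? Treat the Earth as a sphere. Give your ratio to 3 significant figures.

4.15

Plate carrée maps x = Rλ, y = Rφ. The meridian scale is h = 1 and the parallel scale is k = 1/cos φ = sec φ.
Areal scale at 76.3°: h·k = 1.000 × 4.222 = 4.222.
Areal scale at 10.3°: h·k = 1.000 × 1.016 = 1.016.
Ratio = 4.222/1.016 ≈ 4.15.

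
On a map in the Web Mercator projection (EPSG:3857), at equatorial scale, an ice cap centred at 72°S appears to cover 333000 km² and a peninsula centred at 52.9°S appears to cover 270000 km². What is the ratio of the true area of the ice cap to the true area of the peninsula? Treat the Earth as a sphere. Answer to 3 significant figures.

Since Mercator area scale is 1/cos²φ, the true area equals the apparent area multiplied by cos²φ.
True area of ice cap: 333000 × cos²(72°) = 333000 × 0.09549 = 31800 km².
True area of peninsula: 270000 × cos²(52.9°) = 270000 × 0.3639 = 98240 km².
Ratio = 31800 / 98240 ≈ 0.324.

0.324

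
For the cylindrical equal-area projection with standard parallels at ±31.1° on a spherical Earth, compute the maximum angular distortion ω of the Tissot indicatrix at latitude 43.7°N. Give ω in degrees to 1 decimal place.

A cylindrical equal-area projection with standard parallel φ₀ has meridian scale h = cos φ / cos φ₀ and parallel scale k = cos φ₀ / cos φ (so areas are preserved, h·k = 1).
At 43.7°: h = 0.8443, k = 1.184; principal scales a = 1.184, b = 0.8443.
sin(ω/2) = (a − b)/(a + b) = 0.3401/2.029 = 0.1676, so ω = 2 arcsin(0.1676) ≈ 19.3°.

19.3°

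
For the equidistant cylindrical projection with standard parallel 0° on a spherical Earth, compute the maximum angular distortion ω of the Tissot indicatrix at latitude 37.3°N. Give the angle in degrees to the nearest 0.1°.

13.1°

For the equirectangular projection with φ₀ = 0 (plate carrée), h = 1 along meridians and k = sec φ along parallels.
At 37.3°: h = 1.000, k = 1.257; principal scales a = 1.257, b = 1.000.
sin(ω/2) = (a − b)/(a + b) = 0.2571/2.257 = 0.1139, so ω = 2 arcsin(0.1139) ≈ 13.1°.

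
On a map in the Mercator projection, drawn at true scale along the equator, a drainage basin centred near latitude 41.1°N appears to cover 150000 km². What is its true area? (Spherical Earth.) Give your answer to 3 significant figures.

Mercator is conformal, so the point scale is isotropic: h = k = sec φ = 1/cos φ.
Areal scale = k² = sec²φ = 1/cos²(41.1°) = 1/0.7536² = 1.761.
True area = apparent / (areal scale) = 150000 / 1.761 ≈ 85200 km².

85200 km²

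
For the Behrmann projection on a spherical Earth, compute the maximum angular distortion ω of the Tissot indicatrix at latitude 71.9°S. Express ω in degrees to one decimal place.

Behrmann is a cylindrical equal-area projection with standard parallels at ±30°. Cylindrical equal-area (φ₀ = 30°): h = cos φ / cos 30° along meridians, k = cos 30° / cos φ along parallels; h·k = 1.
At 71.9°: h = 0.3587, k = 2.788; principal scales a = 2.788, b = 0.3587.
sin(ω/2) = (a − b)/(a + b) = 2.429/3.146 = 0.7720, so ω = 2 arcsin(0.7720) ≈ 101.1°.

101.1°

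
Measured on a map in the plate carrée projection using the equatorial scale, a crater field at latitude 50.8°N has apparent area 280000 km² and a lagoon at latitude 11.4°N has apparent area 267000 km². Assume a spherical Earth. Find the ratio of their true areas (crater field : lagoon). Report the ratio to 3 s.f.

0.676

On the plate carrée, areal scale = h·k = 1 × sec φ, so true area = apparent × cos φ.
True area of crater field: 280000 × cos(50.8°) = 280000 × 0.6320 = 177000 km².
True area of lagoon: 267000 × cos(11.4°) = 267000 × 0.9803 = 261700 km².
Ratio = 177000 / 261700 ≈ 0.676.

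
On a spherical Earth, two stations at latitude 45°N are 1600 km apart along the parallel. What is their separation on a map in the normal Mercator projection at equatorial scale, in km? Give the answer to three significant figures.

Mercator is conformal, so the point scale is isotropic: h = k = sec φ = 1/cos φ.
Along the parallel, k = sec 45° = 1/0.7071 = 1.414.
Map distance = 1600 × 1.414 ≈ 2260 km.

2260 km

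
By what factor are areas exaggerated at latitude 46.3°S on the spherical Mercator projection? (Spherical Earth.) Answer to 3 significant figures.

The Mercator projection is conformal; its linear scale factor is the same in every direction and equals sec φ = 1/cos φ.
Areal scale = k² = sec²φ = 1/cos²(46.3°) = 1/0.6909² = 2.095.

2.10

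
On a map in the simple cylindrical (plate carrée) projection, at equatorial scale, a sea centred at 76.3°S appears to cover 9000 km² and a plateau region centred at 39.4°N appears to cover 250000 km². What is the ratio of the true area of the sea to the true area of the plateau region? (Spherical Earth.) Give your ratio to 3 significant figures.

0.0110

Plate carrée has h = 1 and k = sec φ, giving areal scale sec φ; true area = (apparent area) · cos φ.
True area of sea: 9000 × cos(76.3°) = 9000 × 0.2368 = 2132 km².
True area of plateau region: 250000 × cos(39.4°) = 250000 × 0.7727 = 193200 km².
Ratio = 2132 / 193200 ≈ 0.0110.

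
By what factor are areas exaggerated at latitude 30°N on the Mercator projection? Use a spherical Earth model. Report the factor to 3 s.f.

1.33

The Mercator projection is conformal; its linear scale factor is the same in every direction and equals sec φ = 1/cos φ.
Areal scale = k² = sec²φ = 1/cos²(30°) = 1/0.8660² = 1.333.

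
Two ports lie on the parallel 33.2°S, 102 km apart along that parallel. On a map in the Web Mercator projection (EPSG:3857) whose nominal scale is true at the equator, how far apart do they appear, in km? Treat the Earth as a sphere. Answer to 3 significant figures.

Mercator is conformal, so the point scale is isotropic: h = k = sec φ = 1/cos φ.
Along the parallel, k = sec 33.2° = 1/0.8368 = 1.195.
Map distance = 102 × 1.195 ≈ 122 km.

122 km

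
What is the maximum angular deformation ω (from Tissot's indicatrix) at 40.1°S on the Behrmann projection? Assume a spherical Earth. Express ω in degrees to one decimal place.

Behrmann is a cylindrical equal-area projection with standard parallels at ±30°. Cylindrical equal-area (φ₀ = 30°): h = cos φ / cos 30° along meridians, k = cos 30° / cos φ along parallels; h·k = 1.
At 40.1°: h = 0.8833, k = 1.132; principal scales a = 1.132, b = 0.8833.
sin(ω/2) = (a − b)/(a + b) = 0.2489/2.015 = 0.1235, so ω = 2 arcsin(0.1235) ≈ 14.2°.

14.2°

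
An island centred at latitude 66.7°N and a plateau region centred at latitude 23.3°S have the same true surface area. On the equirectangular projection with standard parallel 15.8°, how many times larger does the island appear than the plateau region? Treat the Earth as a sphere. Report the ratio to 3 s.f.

2.32

The equidistant cylindrical projection with φ₀ = 15.8° has h = 1 (meridians true) and k = cos φ₀ / cos φ along parallels.
Areal scale at 66.7°: h·k = 1.000 × 2.433 = 2.433.
Areal scale at 23.3°: h·k = 1.000 × 1.048 = 1.048.
Ratio = 2.433/1.048 ≈ 2.32.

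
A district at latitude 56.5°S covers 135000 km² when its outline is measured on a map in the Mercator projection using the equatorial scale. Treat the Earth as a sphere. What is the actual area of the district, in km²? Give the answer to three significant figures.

41100 km²

Mercator is conformal, so the point scale is isotropic: h = k = sec φ = 1/cos φ.
Areal scale = k² = sec²φ = 1/cos²(56.5°) = 1/0.5519² = 3.283.
True area = apparent / (areal scale) = 135000 / 3.283 ≈ 41100 km².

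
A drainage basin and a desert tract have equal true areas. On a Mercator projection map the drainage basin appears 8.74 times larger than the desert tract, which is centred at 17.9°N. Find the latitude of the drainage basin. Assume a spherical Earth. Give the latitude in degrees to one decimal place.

On Mercator, (apparent₁)/(apparent₂) = sec²φ₁ / sec²φ₂ when true areas are equal.
cos²φ₂ / cos²φ₁ = 8.74  ⇒  cos φ₁ = cos 17.9° / √8.74 = 0.9516/2.956 = 0.3219.
φ₁ = arccos(0.3219) ≈ 71.2°.

71.2°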